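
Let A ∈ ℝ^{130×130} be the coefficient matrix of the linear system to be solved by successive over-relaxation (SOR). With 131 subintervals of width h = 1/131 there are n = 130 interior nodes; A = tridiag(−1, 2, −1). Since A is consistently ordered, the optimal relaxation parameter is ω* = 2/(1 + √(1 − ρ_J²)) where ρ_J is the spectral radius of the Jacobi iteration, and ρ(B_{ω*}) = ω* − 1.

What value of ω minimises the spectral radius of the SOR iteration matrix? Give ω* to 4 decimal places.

With n=130, ρ(Jacobi) = cos(π/131) = 0.9997.
√(1−ρ_J²) = |sin(π/131)| = 0.02398
Then 2/(1+√(1−ρ_J²)) = 2/(1+0.02398); ω* = 2/1.02398 = 1.9532.
and ρ(B_{ω*}) = 1.9532 − 1 = 0.9532.

ω* = 1.9532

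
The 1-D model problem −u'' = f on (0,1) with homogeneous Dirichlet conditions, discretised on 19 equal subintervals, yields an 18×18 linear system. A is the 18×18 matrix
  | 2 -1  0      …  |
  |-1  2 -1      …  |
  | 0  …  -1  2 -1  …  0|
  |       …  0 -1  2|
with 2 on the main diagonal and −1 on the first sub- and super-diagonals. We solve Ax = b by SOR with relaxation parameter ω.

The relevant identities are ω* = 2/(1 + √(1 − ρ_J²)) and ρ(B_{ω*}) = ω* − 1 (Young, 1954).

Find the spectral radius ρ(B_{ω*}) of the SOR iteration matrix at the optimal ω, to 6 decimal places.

ρ_SOR = 0.717336

B_J for the 18×18 system has eigenvalues cos(kπ/19); ρ_J = cos(π/19) = 0.986361.
√(1 − cos²(π/19)) = sin(π/19) ≈ 0.1645946.
So ω* = 2/1.1645946 = 1.717336 (Young).
Hence ρ(B_{ω*}) = 1.717336 − 1 = 0.717336.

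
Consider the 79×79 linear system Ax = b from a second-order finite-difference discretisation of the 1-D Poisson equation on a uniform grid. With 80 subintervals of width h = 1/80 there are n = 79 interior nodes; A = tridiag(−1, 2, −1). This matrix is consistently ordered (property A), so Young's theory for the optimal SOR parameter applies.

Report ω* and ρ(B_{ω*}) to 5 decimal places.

ω* = 1.92445, ρ_SOR = 0.92445

½·tridiag(1,0,1) at n=79: λ_k = cos(kπ/80); max |λ| at k=1 ⇒ ρ_J = cos(π/80) ≈ 0.99923.
√(1−ρ_J²) simplifies to sin(π/80) = 0.039260.
So ω* = 2/1.039260 = 1.92445 (Young).
ρ(B_{ω*}) = ω*−1 = 0.92445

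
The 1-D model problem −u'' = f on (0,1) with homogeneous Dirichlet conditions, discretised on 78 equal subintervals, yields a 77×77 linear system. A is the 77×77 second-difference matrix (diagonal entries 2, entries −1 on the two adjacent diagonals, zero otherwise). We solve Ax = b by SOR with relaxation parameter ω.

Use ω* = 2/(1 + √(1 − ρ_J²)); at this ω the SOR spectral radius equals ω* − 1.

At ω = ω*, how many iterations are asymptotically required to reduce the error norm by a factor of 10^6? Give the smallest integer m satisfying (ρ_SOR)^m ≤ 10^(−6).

[ρ_J] n=77: ρ(B_J) = cos(π/(n+1)) = cos(π/78) = 0.9991890.
1 − cos²(π/78) = sin²(π/78) ⇒ √(1−ρ_J²) = sin(π/78) = 0.0402659.
Then 2/(1+√(1−ρ_J²)) = 2/(1+0.0402659); ω* = 2/1.0402659 = 1.9225854.
ρ_SOR = ω* − 1 = 1.9225854 − 1 = 0.9225854.
ρ_SOR^m ≤ 10^(−6) ⇔ m ≥ 6·ln10/(−ln 0.9225854) = 13.8155/0.0805753 = 171.461; m = ⌈171.461⌉ = 172.

m = 172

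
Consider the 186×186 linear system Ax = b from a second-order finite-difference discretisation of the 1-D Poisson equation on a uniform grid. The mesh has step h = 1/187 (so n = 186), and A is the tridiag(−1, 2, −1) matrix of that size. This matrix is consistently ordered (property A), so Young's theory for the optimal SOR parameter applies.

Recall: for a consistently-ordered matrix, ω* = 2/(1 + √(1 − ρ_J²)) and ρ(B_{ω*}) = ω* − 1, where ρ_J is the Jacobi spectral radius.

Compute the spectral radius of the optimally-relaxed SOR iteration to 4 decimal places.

ρ_SOR = 0.9670

With n=186, ρ(Jacobi) = cos(π/187) = 0.9999.
1 − cos²(π/187) = sin²(π/187) ⇒ √(1−ρ_J²) = sin(π/187) = 0.01680.
Then 2/(1+√(1−ρ_J²)) = 2/(1+0.01680); ω* = 2/1.01680 = 1.9670.
ρ(B_{ω*}) = ω*−1 = 0.9670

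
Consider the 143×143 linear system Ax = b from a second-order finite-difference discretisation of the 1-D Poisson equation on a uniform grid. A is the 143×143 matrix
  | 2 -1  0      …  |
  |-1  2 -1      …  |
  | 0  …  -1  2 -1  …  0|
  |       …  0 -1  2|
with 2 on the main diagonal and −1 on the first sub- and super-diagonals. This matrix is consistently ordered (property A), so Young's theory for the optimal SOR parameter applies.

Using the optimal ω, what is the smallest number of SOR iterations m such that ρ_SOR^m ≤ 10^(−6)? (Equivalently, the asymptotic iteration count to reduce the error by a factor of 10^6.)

m = 317

[ρ_J] n=143: ρ(B_J) = cos(π/(n+1)) = cos(π/144) = 0.9997620.
√(1−ρ_J²) = |sin(π/144)| = 0.0218149
ω* = 2 / (1 + 0.0218149) = 2 / 1.0218149 ≈ 1.9573017.
and ρ(B_{ω*}) = 1.9573017 − 1 = 0.9573017.
For 6 digits: m = 6·ln10 / (−ln 0.9573017) = 13.8155/0.0436367 = 316.603; round up → m = 317.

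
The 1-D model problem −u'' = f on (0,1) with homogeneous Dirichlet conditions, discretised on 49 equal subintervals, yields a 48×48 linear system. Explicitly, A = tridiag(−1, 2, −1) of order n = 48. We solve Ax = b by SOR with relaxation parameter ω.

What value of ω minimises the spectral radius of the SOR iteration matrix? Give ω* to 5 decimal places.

ω* = 1.87958

n=48: λ(B_J) = 1 − λ(A)/2 = cos(kπ/49); k=1 gives ρ_J = 0.99795.
1 − cos²(π/49) = sin²(π/49) ⇒ √(1−ρ_J²) = sin(π/49) = 0.064070.
ω* = 2 / (1 + 0.064070) = 2 / 1.064070 ≈ 1.87958.
ρ_SOR = ω* − 1 ≈ 0.87958.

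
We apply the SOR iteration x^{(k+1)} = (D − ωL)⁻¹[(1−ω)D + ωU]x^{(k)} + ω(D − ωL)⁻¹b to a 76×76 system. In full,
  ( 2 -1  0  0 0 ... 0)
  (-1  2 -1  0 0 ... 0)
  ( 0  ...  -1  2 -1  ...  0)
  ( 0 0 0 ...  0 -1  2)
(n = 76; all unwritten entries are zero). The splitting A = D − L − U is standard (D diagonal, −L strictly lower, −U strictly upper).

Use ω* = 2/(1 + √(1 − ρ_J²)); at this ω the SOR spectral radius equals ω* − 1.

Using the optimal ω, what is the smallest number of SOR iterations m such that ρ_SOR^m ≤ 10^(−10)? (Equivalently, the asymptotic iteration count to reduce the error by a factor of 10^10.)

spectrum of D⁻¹(L+U) = {cos(kπ/77) : 1≤k≤76}; ρ_J = cos(π/77) = 0.9991678.
root = sin(π/77) = 0.0407886  (since 1−cos² = sin²).
Young: ω* = 2/(1+√(1−ρ_J²)) = 2/(1+0.0407886) = 2/1.0407886 = 1.9216198.
Hence ρ(B_{ω*}) = 1.9216198 − 1 = 0.9216198.
ρ_SOR^m ≤ 10^(−10) ⇔ m ≥ 10·ln10/(−ln 0.9216198) = 23.0259/0.0816225 = 282.102; m = ⌈282.102⌉ = 283.

m = 283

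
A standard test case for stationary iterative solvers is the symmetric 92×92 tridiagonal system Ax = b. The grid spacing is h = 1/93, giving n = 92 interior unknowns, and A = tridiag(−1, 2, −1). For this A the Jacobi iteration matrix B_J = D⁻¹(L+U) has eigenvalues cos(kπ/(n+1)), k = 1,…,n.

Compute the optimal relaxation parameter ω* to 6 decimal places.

[ρ_J] n=92: ρ(B_J) = cos(π/(n+1)) = cos(π/93) = 0.999429.
√(1−ρ_J²) simplifies to sin(π/93) = 0.0337741.
So ω* = 2/1.0337741 = 1.934659 (Young).
and ρ(B_{ω*}) = 1.934659 − 1 = 0.934659.

ω* = 1.934659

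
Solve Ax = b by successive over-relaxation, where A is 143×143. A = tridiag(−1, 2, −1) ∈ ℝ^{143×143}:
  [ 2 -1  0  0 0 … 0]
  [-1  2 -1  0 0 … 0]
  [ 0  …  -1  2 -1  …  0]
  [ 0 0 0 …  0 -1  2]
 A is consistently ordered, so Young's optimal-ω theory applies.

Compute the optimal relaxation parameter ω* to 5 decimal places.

ω* = 1.95730

n=143: λ(B_J) = 1 − λ(A)/2 = cos(kπ/144); k=1 gives ρ_J = 0.99976.
√(1−ρ_J²) = |sin(π/144)| = 0.021815
ω* = 2/(1+0.021815) = 1.95730
Hence ρ(B_{ω*}) = 1.95730 − 1 = 0.95730.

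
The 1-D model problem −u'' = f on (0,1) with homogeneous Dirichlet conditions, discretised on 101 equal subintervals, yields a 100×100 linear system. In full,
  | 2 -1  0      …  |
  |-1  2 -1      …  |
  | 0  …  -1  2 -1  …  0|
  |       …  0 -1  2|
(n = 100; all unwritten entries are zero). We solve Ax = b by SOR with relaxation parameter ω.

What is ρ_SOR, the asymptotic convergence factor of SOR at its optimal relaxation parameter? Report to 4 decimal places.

ρ_SOR = 0.9397

With n=100, ρ(Jacobi) = cos(π/101) = 0.9995.
√(1−ρ_J²) simplifies to sin(π/101) = 0.03110.
Then 2/(1+√(1−ρ_J²)) = 2/(1+0.03110); ω* = 2/1.03110 = 1.9397.
ρ(B_{ω*}) = ω*−1 = 0.9397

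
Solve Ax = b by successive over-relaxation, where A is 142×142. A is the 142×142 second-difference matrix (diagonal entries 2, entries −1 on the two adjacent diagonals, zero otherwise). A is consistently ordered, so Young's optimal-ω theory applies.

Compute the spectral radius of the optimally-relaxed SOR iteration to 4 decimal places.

ρ_SOR = 0.9570

½·tridiag(1,0,1) at n=142: λ_k = cos(kπ/143); max |λ| at k=1 ⇒ ρ_J = cos(π/143) ≈ 0.9998.
√(1−ρ_J²) = |sin(π/143)| = 0.02197
Young: ω* = 2/(1+√(1−ρ_J²)) = 2/(1+0.02197) = 2/1.02197 = 1.9570.
ρ(B_{ω*}) = ω*−1 = 0.9570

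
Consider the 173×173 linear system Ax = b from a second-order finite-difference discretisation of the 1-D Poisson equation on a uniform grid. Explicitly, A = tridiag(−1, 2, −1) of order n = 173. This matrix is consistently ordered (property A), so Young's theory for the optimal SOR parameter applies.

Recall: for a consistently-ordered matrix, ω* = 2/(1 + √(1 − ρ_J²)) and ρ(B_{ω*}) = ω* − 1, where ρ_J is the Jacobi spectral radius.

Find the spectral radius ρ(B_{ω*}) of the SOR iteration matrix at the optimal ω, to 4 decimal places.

[ρ_J] n=173: ρ(B_J) = cos(π/(n+1)) = cos(π/174) = 0.9998.
root = sin(π/174) = 0.01805  (since 1−cos² = sin²).
[ω*] 2 ÷ (1 + 0.01805) = 2 ÷ 1.01805 = 1.9645.
ρ(B_{ω*}) = ω*−1 = 0.9645

ρ_SOR = 0.9645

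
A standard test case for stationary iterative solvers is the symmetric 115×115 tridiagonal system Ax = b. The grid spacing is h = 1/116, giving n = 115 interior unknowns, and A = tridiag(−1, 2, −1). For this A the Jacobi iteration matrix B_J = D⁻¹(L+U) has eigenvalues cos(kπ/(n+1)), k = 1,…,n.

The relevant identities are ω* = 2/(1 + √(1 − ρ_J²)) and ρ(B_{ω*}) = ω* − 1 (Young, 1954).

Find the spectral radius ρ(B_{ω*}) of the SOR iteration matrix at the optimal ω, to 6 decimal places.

ρ_SOR = 0.947269

spectrum of D⁻¹(L+U) = {cos(kπ/116) : 1≤k≤115}; ρ_J = cos(π/116) = 0.999633.
root = sin(π/116) = 0.0270794  (since 1−cos² = sin²).
Then 2/(1+√(1−ρ_J²)) = 2/(1+0.0270794); ω* = 2/1.0270794 = 1.947269.
ρ_SOR = ω* − 1 ≈ 0.947269.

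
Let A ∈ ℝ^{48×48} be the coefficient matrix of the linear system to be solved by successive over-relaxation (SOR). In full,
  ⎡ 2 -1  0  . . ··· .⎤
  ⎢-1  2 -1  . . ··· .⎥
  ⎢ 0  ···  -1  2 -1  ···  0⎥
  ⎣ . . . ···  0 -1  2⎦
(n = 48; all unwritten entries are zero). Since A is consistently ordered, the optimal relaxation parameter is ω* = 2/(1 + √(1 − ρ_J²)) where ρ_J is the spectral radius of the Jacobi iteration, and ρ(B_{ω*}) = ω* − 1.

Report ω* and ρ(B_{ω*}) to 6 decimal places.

ω* = 1.879575, ρ_SOR = 0.879575

½·tridiag(1,0,1) at n=48: λ_k = cos(kπ/49); max |λ| at k=1 ⇒ ρ_J = cos(π/49) ≈ 0.997945.
√(1−ρ_J²) = |sin(π/49)| = 0.0640702
ω* = 2/(1 + 0.0640702) = 2/1.0640702 = 1.879575.
Hence ρ(B_{ω*}) = 1.879575 − 1 = 0.879575.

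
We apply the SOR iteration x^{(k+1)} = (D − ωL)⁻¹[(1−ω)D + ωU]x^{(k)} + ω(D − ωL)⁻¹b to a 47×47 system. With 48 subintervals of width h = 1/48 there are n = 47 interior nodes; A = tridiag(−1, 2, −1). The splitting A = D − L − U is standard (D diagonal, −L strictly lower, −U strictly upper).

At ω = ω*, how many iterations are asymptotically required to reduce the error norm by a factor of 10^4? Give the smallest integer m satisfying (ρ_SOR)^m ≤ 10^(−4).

m = 71

[ρ_J] n=47: ρ(B_J) = cos(π/(n+1)) = cos(π/48) = 0.9978589.
√(1 − cos²(π/48)) = sin(π/48) ≈ 0.0654031.
So ω* = 2/1.0654031 = 1.8772237 (Young).
and ρ(B_{ω*}) = 1.8772237 − 1 = 0.8772237.
ρ_SOR^m ≤ 10^(−4) ⇔ m ≥ 4·ln10/(−ln 0.8772237) = 9.21034/0.130993 = 70.312; m = ⌈70.312⌉ = 71.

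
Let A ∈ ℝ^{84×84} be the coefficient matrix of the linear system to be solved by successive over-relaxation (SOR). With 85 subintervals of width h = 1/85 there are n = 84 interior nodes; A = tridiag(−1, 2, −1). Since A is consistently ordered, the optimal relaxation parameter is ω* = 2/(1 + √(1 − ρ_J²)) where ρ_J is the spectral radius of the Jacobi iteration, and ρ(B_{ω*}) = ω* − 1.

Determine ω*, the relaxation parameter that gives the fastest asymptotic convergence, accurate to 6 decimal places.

ω* = 1.928731

With n=84, ρ(Jacobi) = cos(π/85) = 0.999317.
√(1−ρ_J²) simplifies to sin(π/85) = 0.0369515.
So ω* = 2/1.0369515 = 1.928731 (Young).
ρ_SOR = ω* − 1 = 1.928731 − 1 = 0.928731.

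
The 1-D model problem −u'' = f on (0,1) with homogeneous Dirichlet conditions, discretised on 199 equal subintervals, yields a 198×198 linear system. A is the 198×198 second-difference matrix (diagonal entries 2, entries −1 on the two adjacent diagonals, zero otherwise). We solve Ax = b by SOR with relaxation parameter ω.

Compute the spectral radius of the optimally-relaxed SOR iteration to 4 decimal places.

spectrum of D⁻¹(L+U) = {cos(kπ/199) : 1≤k≤198}; ρ_J = cos(π/199) = 0.9999.
√(1−ρ_J²) = |sin(π/199)| = 0.01579
[ω*] 2 ÷ (1 + 0.01579) = 2 ÷ 1.01579 = 1.9689.
[ρ_SOR] ω* − 1 = 0.9689.

ρ_SOR = 0.9689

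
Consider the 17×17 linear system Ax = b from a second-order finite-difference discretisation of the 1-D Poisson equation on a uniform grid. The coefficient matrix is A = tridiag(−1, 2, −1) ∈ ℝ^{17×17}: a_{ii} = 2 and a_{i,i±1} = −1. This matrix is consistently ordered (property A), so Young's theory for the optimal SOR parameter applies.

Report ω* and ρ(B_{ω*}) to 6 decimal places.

n=17: λ(B_J) = 1 − λ(A)/2 = cos(kπ/18); k=1 gives ρ_J = 0.984808.
√(1−ρ_J²) = |sin(π/18)| = 0.1736482
ω* = 2 / (1 + 0.1736482) = 2 / 1.1736482 ≈ 1.704088.
Hence ρ(B_{ω*}) = 1.704088 − 1 = 0.704088.

ω* = 1.704088, ρ_SOR = 0.704088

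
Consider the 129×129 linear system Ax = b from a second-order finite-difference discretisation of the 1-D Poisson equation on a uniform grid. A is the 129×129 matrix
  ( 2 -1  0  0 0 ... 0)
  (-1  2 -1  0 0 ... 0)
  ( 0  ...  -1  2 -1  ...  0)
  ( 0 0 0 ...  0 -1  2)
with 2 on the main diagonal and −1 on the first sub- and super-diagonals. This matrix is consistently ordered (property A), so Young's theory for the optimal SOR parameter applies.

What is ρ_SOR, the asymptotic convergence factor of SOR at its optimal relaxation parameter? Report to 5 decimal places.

ρ_SOR = 0.95281

ρ_J = max_k |cos(kπ/130)| = cos(π/130) = 0.99971
1 − cos²(π/130) = sin²(π/130) ⇒ √(1−ρ_J²) = sin(π/130) = 0.024164.
Young: ω* = 2/(1+√(1−ρ_J²)) = 2/(1+0.024164) = 2/1.024164 = 1.95281.
ρ_SOR = ω* − 1 = 1.95281 − 1 = 0.95281.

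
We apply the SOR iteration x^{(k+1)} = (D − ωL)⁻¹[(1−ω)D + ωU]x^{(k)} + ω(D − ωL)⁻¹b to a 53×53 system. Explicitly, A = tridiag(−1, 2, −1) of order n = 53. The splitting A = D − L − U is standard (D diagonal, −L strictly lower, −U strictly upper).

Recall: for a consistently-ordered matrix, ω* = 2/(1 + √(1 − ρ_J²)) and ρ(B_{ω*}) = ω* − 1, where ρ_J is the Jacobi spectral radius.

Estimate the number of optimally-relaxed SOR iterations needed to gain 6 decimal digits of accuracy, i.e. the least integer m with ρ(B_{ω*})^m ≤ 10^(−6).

½·tridiag(1,0,1) at n=53: λ_k = cos(kπ/54); max |λ| at k=1 ⇒ ρ_J = cos(π/54) ≈ 0.9983082.
√(1−ρ_J²) = |sin(π/54)| = 0.0581448
ω* = 2/(1 + 0.0581448) = 2/1.0581448 = 1.8901005.
Hence ρ(B_{ω*}) = 1.8901005 − 1 = 0.8901005.
m ≥ 6·ln10 / (−ln 0.8901005) = 118.668; smallest integer m = 119.

m = 119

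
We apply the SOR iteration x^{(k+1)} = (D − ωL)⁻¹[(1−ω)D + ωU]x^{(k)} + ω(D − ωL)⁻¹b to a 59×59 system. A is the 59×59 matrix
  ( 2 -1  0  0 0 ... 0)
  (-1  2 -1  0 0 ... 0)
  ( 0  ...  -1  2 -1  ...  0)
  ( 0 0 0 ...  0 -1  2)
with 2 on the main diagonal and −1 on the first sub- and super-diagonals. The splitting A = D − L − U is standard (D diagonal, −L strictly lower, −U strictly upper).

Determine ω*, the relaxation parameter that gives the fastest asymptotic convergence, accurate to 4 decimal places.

½·tridiag(1,0,1) at n=59: λ_k = cos(kπ/60); max |λ| at k=1 ⇒ ρ_J = cos(π/60) ≈ 0.9986.
1 − cos²(π/60) = sin²(π/60) ⇒ √(1−ρ_J²) = sin(π/60) = 0.05234.
Then 2/(1+√(1−ρ_J²)) = 2/(1+0.05234); ω* = 2/1.05234 = 1.9005.
and ρ(B_{ω*}) = 1.9005 − 1 = 0.9005.

ω* = 1.9005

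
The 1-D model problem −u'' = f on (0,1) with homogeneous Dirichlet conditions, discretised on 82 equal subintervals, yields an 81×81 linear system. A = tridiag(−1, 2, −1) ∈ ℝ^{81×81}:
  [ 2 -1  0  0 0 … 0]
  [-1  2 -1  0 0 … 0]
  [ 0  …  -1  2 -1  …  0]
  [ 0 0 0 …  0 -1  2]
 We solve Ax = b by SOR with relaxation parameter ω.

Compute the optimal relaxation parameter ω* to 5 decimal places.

[ρ_J] n=81: ρ(B_J) = cos(π/(n+1)) = cos(π/82) = 0.99927.
√(1−ρ_J²) simplifies to sin(π/82) = 0.038303.
Then 2/(1+√(1−ρ_J²)) = 2/(1+0.038303); ω* = 2/1.038303 = 1.92622.
ρ(B_{ω*}) = ω*−1 = 0.92622

ω* = 1.92622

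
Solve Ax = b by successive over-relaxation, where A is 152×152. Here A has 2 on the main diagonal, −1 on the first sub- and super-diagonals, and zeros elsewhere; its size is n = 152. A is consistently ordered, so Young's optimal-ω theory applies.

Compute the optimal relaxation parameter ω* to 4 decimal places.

With n=152, ρ(Jacobi) = cos(π/153) = 0.9998.
root = sin(π/153) = 0.02053  (since 1−cos² = sin²).
Young: ω* = 2/(1+√(1−ρ_J²)) = 2/(1+0.02053) = 2/1.02053 = 1.9598.
ρ_SOR = ω* − 1 ≈ 0.9598.

ω* = 1.9598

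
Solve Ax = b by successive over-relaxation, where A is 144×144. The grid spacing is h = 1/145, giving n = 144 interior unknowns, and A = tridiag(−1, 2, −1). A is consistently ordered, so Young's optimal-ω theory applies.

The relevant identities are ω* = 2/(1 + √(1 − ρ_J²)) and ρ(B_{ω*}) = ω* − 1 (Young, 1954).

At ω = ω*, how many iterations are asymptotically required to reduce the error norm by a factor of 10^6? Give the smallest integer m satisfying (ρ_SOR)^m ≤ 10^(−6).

ρ_J = max_k |cos(kπ/145)| = cos(π/145) = 0.9997653
√(1−ρ_J²) simplifies to sin(π/145) = 0.0216645.
Young: ω* = 2/(1+√(1−ρ_J²)) = 2/(1+0.0216645) = 2/1.0216645 = 1.9575898.
and ρ(B_{ω*}) = 1.9575898 − 1 = 0.9575898.
ρ_SOR^m ≤ 10^(−6) ⇔ m ≥ 6·ln10/(−ln 0.9575898) = 13.8155/0.0433358 = 318.801; m = ⌈318.801⌉ = 319.

m = 319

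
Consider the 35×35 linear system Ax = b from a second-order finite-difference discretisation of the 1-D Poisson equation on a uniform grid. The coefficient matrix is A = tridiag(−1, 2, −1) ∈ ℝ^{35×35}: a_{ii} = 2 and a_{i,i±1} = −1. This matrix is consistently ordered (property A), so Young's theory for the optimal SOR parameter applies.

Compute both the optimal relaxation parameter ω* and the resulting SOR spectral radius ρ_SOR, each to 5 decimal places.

ω* = 1.83966, ρ_SOR = 0.83966

With n=35, ρ(Jacobi) = cos(π/36) = 0.99619.
root = sin(π/36) = 0.087156  (since 1−cos² = sin²).
ω* = 2 / (1 + 0.087156) = 2 / 1.087156 ≈ 1.83966.
[ρ_SOR] ω* − 1 = 0.83966.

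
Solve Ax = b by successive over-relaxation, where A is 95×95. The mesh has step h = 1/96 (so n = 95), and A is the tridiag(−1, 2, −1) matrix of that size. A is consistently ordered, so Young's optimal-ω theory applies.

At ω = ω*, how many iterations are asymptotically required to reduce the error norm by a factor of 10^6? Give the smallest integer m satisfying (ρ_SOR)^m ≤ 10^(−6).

n=95: λ(B_J) = 1 − λ(A)/2 = cos(kπ/96); k=1 gives ρ_J = 0.9994646.
√(1 − cos²(π/96)) = sin(π/96) ≈ 0.0327191.
So ω* = 2/1.0327191 = 1.9366350 (Young).
Hence ρ(B_{ω*}) = 1.9366350 − 1 = 0.9366350.
m ≥ 6·ln10 / (−ln 0.9366350) = 211.047; smallest integer m = 212.

m = 212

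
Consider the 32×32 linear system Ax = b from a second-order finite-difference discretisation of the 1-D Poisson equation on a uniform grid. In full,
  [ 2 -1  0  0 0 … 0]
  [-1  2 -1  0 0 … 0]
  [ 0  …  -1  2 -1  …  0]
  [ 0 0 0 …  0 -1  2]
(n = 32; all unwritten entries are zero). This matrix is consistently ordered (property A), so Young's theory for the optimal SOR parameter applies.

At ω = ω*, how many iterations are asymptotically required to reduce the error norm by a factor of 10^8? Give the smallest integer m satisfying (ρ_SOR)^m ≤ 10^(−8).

m = 97

n=32: λ(B_J) = 1 − λ(A)/2 = cos(kπ/33); k=1 gives ρ_J = 0.9954719.
√(1 − cos²(π/33)) = sin(π/33) ≈ 0.0950560.
[ω*] 2 ÷ (1 + 0.0950560) = 2 ÷ 1.0950560 = 1.8263906.
At ω = 1.8263906 every |λ(B_ω)| = ω−1, so ρ_SOR = 0.8263906.
For 8 digits: m = 8·ln10 / (−ln 0.8263906) = 18.4207/0.190688 = 96.601; round up → m = 97.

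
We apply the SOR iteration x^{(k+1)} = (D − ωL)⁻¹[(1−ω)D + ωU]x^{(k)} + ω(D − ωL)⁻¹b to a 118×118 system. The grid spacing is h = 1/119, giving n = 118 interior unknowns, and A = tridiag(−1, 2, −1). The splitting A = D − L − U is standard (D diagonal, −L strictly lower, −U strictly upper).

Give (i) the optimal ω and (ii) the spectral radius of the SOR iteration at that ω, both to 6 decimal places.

ω* = 1.948564, ρ_SOR = 0.948564

spectrum of D⁻¹(L+U) = {cos(kπ/119) : 1≤k≤118}; ρ_J = cos(π/119) = 0.999652.
√(1 − cos²(π/119)) = sin(π/119) ≈ 0.0263969.
Young: ω* = 2/(1+√(1−ρ_J²)) = 2/(1+0.0263969) = 2/1.0263969 = 1.948564.
ρ_SOR = ω* − 1 ≈ 0.948564.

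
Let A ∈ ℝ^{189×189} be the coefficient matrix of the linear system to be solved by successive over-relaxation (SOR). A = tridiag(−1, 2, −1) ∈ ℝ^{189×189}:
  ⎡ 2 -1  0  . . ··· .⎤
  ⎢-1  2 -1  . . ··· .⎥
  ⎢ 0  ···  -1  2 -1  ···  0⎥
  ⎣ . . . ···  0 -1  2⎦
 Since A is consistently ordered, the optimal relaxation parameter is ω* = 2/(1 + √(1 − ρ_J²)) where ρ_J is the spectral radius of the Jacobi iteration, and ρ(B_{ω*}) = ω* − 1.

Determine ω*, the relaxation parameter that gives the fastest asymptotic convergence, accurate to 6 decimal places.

spectrum of D⁻¹(L+U) = {cos(kπ/190) : 1≤k≤189}; ρ_J = cos(π/190) = 0.999863.
√(1 − cos²(π/190)) = sin(π/190) ≈ 0.0165339.
Young: ω* = 2/(1+√(1−ρ_J²)) = 2/(1+0.0165339) = 2/1.0165339 = 1.967470.
Hence ρ(B_{ω*}) = 1.967470 − 1 = 0.967470.

ω* = 1.967470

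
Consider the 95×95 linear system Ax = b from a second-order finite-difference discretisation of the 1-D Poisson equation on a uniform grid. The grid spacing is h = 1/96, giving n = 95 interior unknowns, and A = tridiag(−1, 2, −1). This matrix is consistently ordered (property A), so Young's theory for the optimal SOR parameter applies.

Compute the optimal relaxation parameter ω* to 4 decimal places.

ω* = 1.9366

[ρ_J] n=95: ρ(B_J) = cos(π/(n+1)) = cos(π/96) = 0.9995.
√(1−ρ_J²) = |sin(π/96)| = 0.03272
[ω*] 2 ÷ (1 + 0.03272) = 2 ÷ 1.03272 = 1.9366.
and ρ(B_{ω*}) = 1.9366 − 1 = 0.9366.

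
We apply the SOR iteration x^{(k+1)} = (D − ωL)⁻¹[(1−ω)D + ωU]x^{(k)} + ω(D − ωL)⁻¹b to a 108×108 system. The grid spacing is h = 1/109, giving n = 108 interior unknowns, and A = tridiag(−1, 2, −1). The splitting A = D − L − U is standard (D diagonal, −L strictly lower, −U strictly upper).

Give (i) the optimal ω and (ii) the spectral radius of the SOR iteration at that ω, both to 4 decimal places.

ω* = 1.9440, ρ_SOR = 0.9440

ρ_J = max_k |cos(kπ/109)| = cos(π/109) = 0.9996
root = sin(π/109) = 0.02882  (since 1−cos² = sin²).
ω* = 2 / (1 + 0.02882) = 2 / 1.02882 ≈ 1.9440.
ρ_SOR = ω* − 1 ≈ 0.9440.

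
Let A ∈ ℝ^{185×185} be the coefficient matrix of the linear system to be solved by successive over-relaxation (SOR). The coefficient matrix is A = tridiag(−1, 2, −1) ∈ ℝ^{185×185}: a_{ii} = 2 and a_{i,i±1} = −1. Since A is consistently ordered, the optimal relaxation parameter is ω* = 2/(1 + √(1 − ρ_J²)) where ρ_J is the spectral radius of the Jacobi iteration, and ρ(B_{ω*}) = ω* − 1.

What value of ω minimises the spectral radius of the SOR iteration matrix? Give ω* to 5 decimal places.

½·tridiag(1,0,1) at n=185: λ_k = cos(kπ/186); max |λ| at k=1 ⇒ ρ_J = cos(π/186) ≈ 0.99986.
√(1 − cos²(π/186)) = sin(π/186) ≈ 0.016889.
ω* = 2/(1+0.016889) = 1.96678
[ρ_SOR] ω* − 1 = 0.96678.

ω* = 1.96678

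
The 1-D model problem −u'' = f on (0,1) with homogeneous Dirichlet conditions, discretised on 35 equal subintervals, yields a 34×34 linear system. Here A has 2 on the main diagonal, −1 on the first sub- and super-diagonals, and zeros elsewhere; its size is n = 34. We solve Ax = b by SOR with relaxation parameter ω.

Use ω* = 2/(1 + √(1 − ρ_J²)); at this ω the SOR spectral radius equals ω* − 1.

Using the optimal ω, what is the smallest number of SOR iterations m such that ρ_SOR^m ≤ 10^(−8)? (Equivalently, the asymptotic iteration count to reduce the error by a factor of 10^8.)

With n=34, ρ(Jacobi) = cos(π/35) = 0.9959743.
√(1 − cos²(π/35)) = sin(π/35) ≈ 0.0896393.
[ω*] 2 ÷ (1 + 0.0896393) = 2 ÷ 1.0896393 = 1.8354698.
ρ(B_{ω*}) = ω*−1 = 0.8354698
ρ_SOR^m ≤ 10^(−8) ⇔ m ≥ 8·ln10/(−ln 0.8354698) = 18.4207/0.179761 = 102.473; m = ⌈102.473⌉ = 103.

m = 103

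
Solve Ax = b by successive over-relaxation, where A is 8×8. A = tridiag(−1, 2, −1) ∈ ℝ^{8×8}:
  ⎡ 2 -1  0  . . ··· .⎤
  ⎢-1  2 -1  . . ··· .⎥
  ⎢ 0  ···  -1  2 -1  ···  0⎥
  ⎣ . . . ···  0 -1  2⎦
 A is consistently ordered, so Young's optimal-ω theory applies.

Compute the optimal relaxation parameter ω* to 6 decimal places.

½·tridiag(1,0,1) at n=8: λ_k = cos(kπ/9); max |λ| at k=1 ⇒ ρ_J = cos(π/9) ≈ 0.939693.
1 − cos²(π/9) = sin²(π/9) ⇒ √(1−ρ_J²) = sin(π/9) = 0.3420201.
So ω* = 2/1.3420201 = 1.490291 (Young).
ρ(B_{ω*}) = ω*−1 = 0.490291

ω* = 1.490291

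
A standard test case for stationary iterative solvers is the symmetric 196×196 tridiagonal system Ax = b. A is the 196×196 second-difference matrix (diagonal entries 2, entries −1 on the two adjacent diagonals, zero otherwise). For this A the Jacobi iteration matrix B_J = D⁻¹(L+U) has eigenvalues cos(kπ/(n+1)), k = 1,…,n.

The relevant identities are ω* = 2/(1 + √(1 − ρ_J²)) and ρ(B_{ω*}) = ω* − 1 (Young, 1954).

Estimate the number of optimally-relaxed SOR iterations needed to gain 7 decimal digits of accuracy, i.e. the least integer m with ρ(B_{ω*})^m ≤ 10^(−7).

m = 506

[ρ_J] n=196: ρ(B_J) = cos(π/(n+1)) = cos(π/197) = 0.9998728.
√(1−ρ_J²) = |sin(π/197)| = 0.0159465
ω* = 2/(1+0.0159465) = 1.9686076
ρ_SOR = ω* − 1 ≈ 0.9686076.
Need (0.9686076)^m ≤ 10^(−7): m ≥ 7·ln10/|ln 0.9686076| = 16.1181/0.0318957 = 505.338 ⇒ m = 506.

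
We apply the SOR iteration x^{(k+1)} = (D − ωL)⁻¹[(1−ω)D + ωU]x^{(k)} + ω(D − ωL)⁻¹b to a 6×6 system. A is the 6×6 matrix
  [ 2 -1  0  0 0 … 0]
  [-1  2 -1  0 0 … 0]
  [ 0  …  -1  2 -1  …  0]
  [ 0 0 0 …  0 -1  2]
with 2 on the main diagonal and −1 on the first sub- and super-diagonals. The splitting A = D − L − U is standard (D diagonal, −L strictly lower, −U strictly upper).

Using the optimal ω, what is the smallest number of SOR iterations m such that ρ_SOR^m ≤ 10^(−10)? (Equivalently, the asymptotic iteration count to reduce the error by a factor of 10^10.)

m = 25

With n=6, ρ(Jacobi) = cos(π/7) = 0.9009689.
1 − cos²(π/7) = sin²(π/7) ⇒ √(1−ρ_J²) = sin(π/7) = 0.4338837.
So ω* = 2/1.4338837 = 1.3948133 (Young).
ρ(B_{ω*}) = ω*−1 = 0.3948133
m ≥ 10·ln10 / (−ln 0.3948133) = 24.777; smallest integer m = 25.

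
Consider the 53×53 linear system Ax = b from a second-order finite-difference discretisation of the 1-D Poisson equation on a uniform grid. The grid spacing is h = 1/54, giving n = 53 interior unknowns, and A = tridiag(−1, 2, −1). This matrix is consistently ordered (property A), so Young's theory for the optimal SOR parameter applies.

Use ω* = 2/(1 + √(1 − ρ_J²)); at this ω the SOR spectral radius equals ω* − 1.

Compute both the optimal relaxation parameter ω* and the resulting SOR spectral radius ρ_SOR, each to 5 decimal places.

ω* = 1.89010, ρ_SOR = 0.89010

B_J for the 53×53 system has eigenvalues cos(kπ/54); ρ_J = cos(π/54) = 0.99831.
√(1−ρ_J²) simplifies to sin(π/54) = 0.058145.
So ω* = 2/1.058145 = 1.89010 (Young).
At ω = 1.89010 every |λ(B_ω)| = ω−1, so ρ_SOR = 0.89010.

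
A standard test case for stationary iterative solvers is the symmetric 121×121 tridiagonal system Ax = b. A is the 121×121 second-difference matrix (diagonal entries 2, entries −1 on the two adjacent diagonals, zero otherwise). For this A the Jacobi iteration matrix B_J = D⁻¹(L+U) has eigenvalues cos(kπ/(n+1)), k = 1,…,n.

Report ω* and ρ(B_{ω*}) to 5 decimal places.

ω* = 1.94980, ρ_SOR = 0.94980

spectrum of D⁻¹(L+U) = {cos(kπ/122) : 1≤k≤121}; ρ_J = cos(π/122) = 0.99967.
1 − cos²(π/122) = sin²(π/122) ⇒ √(1−ρ_J²) = sin(π/122) = 0.025748.
Young: ω* = 2/(1+√(1−ρ_J²)) = 2/(1+0.025748) = 2/1.025748 = 1.94980.
At ω = 1.94980 every |λ(B_ω)| = ω−1, so ρ_SOR = 0.94980.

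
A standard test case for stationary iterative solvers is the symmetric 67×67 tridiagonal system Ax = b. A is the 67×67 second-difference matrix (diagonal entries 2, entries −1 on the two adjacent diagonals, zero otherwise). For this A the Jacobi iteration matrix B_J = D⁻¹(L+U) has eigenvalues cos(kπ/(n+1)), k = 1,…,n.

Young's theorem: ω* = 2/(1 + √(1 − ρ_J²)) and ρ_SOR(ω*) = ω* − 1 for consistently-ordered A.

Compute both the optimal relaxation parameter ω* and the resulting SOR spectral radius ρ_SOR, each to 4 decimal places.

[ρ_J] n=67: ρ(B_J) = cos(π/(n+1)) = cos(π/68) = 0.9989.
√(1−ρ_J²) simplifies to sin(π/68) = 0.04618.
So ω* = 2/1.04618 = 1.9117 (Young).
and ρ(B_{ω*}) = 1.9117 − 1 = 0.9117.

ω* = 1.9117, ρ_SOR = 0.9117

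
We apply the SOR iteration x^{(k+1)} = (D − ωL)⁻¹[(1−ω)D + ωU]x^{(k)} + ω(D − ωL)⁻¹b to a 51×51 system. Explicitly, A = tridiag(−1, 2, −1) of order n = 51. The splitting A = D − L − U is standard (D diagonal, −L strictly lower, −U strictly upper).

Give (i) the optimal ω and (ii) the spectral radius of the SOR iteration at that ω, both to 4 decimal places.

ρ_J = max_k |cos(kπ/52)| = cos(π/52) = 0.9982
√(1 − cos²(π/52)) = sin(π/52) ≈ 0.06038.
ω* = 2 / (1 + 0.06038) = 2 / 1.06038 ≈ 1.8861.
ρ(B_{ω*}) = ω*−1 = 0.8861

ω* = 1.8861, ρ_SOR = 0.8861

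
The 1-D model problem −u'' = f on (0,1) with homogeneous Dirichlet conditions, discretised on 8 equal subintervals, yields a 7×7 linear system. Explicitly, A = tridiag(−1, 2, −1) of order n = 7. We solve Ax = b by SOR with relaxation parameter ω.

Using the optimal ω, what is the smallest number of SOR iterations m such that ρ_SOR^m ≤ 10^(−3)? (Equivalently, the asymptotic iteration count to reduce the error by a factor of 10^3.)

m = 9

[ρ_J] n=7: ρ(B_J) = cos(π/(n+1)) = cos(π/8) = 0.9238795.
√(1 − cos²(π/8)) = sin(π/8) ≈ 0.3826834.
[ω*] 2 ÷ (1 + 0.3826834) = 2 ÷ 1.3826834 = 1.4464627.
and ρ(B_{ω*}) = 1.4464627 − 1 = 0.4464627.
Need (0.4464627)^m ≤ 10^(−3): m ≥ 3·ln10/|ln 0.4464627| = 6.90776/0.806399 = 8.566 ⇒ m = 9.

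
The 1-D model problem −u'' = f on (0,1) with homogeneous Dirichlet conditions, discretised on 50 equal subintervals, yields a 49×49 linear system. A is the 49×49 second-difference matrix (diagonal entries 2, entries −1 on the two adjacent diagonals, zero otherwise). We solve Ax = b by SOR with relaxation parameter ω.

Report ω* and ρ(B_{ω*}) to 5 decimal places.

ω* = 1.88184, ρ_SOR = 0.88184

[ρ_J] n=49: ρ(B_J) = cos(π/(n+1)) = cos(π/50) = 0.99803.
1 − cos²(π/50) = sin²(π/50) ⇒ √(1−ρ_J²) = sin(π/50) = 0.062791.
Then 2/(1+√(1−ρ_J²)) = 2/(1+0.062791); ω* = 2/1.062791 = 1.88184.
ρ_SOR = ω* − 1 = 1.88184 − 1 = 0.88184.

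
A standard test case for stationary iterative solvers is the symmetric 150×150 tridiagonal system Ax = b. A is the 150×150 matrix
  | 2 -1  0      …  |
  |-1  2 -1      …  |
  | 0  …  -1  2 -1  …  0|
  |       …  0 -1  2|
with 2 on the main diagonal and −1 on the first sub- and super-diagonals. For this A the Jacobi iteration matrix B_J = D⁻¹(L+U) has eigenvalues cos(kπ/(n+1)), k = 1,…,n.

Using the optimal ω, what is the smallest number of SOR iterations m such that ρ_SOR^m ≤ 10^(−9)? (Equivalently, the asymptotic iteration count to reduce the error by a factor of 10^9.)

spectrum of D⁻¹(L+U) = {cos(kπ/151) : 1≤k≤150}; ρ_J = cos(π/151) = 0.9997836.
√(1 − cos²(π/151)) = sin(π/151) ≈ 0.0208037.
ω* = 2 / (1 + 0.0208037) = 2 / 1.0208037 ≈ 1.9592405.
[ρ_SOR] ω* − 1 = 0.9592405.
9·ln10 = 20.7233; −ln(0.9592405) = 0.0416135; m = ⌈20.7233/0.0416135⌉ = ⌈497.995⌉ = 498.

m = 498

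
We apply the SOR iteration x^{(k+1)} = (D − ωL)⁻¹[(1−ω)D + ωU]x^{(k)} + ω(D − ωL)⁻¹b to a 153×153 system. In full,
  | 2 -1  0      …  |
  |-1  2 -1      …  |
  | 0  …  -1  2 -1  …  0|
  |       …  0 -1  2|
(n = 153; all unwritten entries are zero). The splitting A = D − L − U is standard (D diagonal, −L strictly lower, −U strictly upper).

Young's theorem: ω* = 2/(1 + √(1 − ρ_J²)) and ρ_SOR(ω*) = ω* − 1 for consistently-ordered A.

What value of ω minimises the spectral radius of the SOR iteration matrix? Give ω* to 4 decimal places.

ω* = 1.9600

With n=153, ρ(Jacobi) = cos(π/154) = 0.9998.
√(1 − cos²(π/154)) = sin(π/154) ≈ 0.02040.
ω* = 2/(1 + 0.02040) = 2/1.02040 = 1.9600.
At ω = 1.9600 every |λ(B_ω)| = ω−1, so ρ_SOR = 0.9600.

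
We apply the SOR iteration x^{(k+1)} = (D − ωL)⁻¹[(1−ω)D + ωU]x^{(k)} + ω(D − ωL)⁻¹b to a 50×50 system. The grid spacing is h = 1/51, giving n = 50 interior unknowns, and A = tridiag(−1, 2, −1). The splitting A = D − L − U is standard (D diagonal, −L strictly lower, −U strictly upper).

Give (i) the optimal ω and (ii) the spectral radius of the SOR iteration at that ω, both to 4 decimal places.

[ρ_J] n=50: ρ(B_J) = cos(π/(n+1)) = cos(π/51) = 0.9981.
√(1−ρ_J²) = |sin(π/51)| = 0.06156
Young: ω* = 2/(1+√(1−ρ_J²)) = 2/(1+0.06156) = 2/1.06156 = 1.8840.
and ρ(B_{ω*}) = 1.8840 − 1 = 0.8840.

ω* = 1.8840, ρ_SOR = 0.8840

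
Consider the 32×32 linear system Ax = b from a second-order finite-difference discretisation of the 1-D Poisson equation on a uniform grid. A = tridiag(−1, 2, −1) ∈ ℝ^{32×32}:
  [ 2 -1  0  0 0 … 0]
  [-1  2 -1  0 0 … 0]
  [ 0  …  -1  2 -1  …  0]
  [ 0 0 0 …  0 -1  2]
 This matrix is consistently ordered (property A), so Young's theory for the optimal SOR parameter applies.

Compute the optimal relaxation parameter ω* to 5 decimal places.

ω* = 1.82639

spectrum of D⁻¹(L+U) = {cos(kπ/33) : 1≤k≤32}; ρ_J = cos(π/33) = 0.99547.
root = sin(π/33) = 0.095056  (since 1−cos² = sin²).
ω* = 2/(1 + 0.095056) = 2/1.095056 = 1.82639.
[ρ_SOR] ω* − 1 = 0.82639.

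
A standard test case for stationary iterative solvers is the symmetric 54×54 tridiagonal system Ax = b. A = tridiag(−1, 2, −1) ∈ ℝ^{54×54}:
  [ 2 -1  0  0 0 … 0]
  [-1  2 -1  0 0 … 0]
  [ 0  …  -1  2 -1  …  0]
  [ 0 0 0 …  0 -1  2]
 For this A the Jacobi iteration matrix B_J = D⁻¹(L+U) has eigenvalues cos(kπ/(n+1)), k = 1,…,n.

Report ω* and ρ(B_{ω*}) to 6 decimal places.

ω* = 1.891989, ρ_SOR = 0.891989

½·tridiag(1,0,1) at n=54: λ_k = cos(kπ/55); max |λ| at k=1 ⇒ ρ_J = cos(π/55) ≈ 0.998369.
1 − cos²(π/55) = sin²(π/55) ⇒ √(1−ρ_J²) = sin(π/55) = 0.0570888.
So ω* = 2/1.0570888 = 1.891989 (Young).
At ω = 1.891989 every |λ(B_ω)| = ω−1, so ρ_SOR = 0.891989.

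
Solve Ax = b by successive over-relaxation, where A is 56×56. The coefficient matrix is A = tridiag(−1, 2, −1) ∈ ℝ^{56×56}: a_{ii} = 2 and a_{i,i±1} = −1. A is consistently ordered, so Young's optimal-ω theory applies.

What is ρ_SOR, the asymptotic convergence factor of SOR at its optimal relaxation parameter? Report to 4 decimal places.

[ρ_J] n=56: ρ(B_J) = cos(π/(n+1)) = cos(π/57) = 0.9985.
√(1 − cos²(π/57)) = sin(π/57) ≈ 0.05509.
ω* = 2 / (1 + 0.05509) = 2 / 1.05509 ≈ 1.8956.
and ρ(B_{ω*}) = 1.8956 − 1 = 0.8956.

ρ_SOR = 0.8956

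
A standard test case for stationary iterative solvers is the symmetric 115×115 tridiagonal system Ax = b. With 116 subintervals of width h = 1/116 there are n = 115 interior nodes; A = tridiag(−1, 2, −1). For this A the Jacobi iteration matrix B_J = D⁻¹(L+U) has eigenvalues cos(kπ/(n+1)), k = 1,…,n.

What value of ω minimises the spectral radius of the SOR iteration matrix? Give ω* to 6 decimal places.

[ρ_J] n=115: ρ(B_J) = cos(π/(n+1)) = cos(π/116) = 0.999633.
root = sin(π/116) = 0.0270794  (since 1−cos² = sin²).
ω* = 2 / (1 + 0.0270794) = 2 / 1.0270794 ≈ 1.947269.
ρ(B_{ω*}) = ω*−1 = 0.947269

ω* = 1.947269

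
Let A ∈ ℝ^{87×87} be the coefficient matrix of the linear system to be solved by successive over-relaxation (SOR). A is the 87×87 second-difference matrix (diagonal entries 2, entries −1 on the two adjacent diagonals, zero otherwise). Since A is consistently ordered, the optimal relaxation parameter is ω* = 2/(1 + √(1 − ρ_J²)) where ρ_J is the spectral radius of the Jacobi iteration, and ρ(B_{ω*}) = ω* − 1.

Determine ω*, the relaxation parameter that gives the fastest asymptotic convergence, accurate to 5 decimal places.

With n=87, ρ(Jacobi) = cos(π/88) = 0.99936.
√(1−ρ_J²) simplifies to sin(π/88) = 0.035692.
[ω*] 2 ÷ (1 + 0.035692) = 2 ÷ 1.035692 = 1.93108.
[ρ_SOR] ω* − 1 = 0.93108.

ω* = 1.93108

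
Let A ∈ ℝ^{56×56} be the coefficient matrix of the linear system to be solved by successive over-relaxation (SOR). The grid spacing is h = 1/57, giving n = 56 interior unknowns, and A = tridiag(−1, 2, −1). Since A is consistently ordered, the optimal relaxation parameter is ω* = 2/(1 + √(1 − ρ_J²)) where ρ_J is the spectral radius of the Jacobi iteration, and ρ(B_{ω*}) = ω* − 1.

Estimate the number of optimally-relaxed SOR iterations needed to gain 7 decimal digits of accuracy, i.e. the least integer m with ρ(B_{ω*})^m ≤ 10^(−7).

m = 147

ρ_J = max_k |cos(kπ/57)| = cos(π/57) = 0.9984815
root = sin(π/57) = 0.0550878  (since 1−cos² = sin²).
ω* = 2/(1+0.0550878) = 1.8955768
At ω = 1.8955768 every |λ(B_ω)| = ω−1, so ρ_SOR = 0.8955768.
ρ_SOR^m ≤ 10^(−7) ⇔ m ≥ 7·ln10/(−ln 0.8955768) = 16.1181/0.110287 = 146.147; m = ⌈146.147⌉ = 147.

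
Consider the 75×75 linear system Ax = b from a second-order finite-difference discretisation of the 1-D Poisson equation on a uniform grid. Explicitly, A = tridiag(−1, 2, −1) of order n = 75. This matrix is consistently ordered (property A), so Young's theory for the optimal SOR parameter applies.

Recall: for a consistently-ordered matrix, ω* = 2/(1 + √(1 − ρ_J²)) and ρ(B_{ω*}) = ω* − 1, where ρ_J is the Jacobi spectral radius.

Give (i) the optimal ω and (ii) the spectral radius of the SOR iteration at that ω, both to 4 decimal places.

spectrum of D⁻¹(L+U) = {cos(kπ/76) : 1≤k≤75}; ρ_J = cos(π/76) = 0.9991.
1 − cos²(π/76) = sin²(π/76) ⇒ √(1−ρ_J²) = sin(π/76) = 0.04132.
[ω*] 2 ÷ (1 + 0.04132) = 2 ÷ 1.04132 = 1.9206.
Hence ρ(B_{ω*}) = 1.9206 − 1 = 0.9206.

ω* = 1.9206, ρ_SOR = 0.9206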